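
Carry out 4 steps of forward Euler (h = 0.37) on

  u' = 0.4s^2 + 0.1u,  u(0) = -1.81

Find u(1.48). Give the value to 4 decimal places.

-1.8049

Euler: u_{n+1} = u_n + h·f(s_n, u_n).
s=0.000000, u=-1.810000: f=-0.181000 → u ← -1.810000 + 0.37·(-0.181000) = -1.876970
s=0.370000, u=-1.876970: f=-0.132937 → u ← -1.876970 + 0.37·(-0.132937) = -1.926157
s=0.740000, u=-1.926157: f=0.026424 → u ← -1.926157 + 0.37·0.026424 = -1.916380
s=1.110000, u=-1.916380: f=0.301202 → u ← -1.916380 + 0.37·0.301202 = -1.804935
u(1.48) ≈ -1.8049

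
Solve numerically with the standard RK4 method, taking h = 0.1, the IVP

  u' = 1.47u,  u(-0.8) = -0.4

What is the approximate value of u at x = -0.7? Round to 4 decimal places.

-0.4633

RK4: k1 = f(x_n, u_n); k2 = f(x_n + h/2, u_n + (h/2)·k1); k3 = f(x_n + h/2, u_n + (h/2)·k2); k4 = f(x_n + h, u_n + h·k3); u_{n+1} = u_n + (h/6)·(k1 + 2k2 + 2k3 + k4).
x=-0.800000, u=-0.400000:
  k1 = f(-0.800000, -0.400000) = -0.588000
  k2 = f(-0.750000, -0.429400) = -0.631218
  k3 = f(-0.750000, -0.431561) = -0.634395
  k4 = f(-0.700000, -0.463439) = -0.681256
  u ← -0.400000 + (0.1/6)·(k1 + 2k2 + 2k3 + k4) = -0.463341
u(-0.7) ≈ -0.4633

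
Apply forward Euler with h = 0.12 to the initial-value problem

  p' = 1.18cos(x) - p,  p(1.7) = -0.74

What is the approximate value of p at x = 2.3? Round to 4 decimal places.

Euler: p_{n+1} = p_n + h·f(x_n, p_n).
x=1.700000, p=-0.740000: f=0.587963 → p ← -0.740000 + 0.12·0.587963 = -0.669444
x=1.820000, p=-0.669444: f=0.378418 → p ← -0.669444 + 0.12·0.378418 = -0.624034
x=1.940000, p=-0.624034: f=0.198204 → p ← -0.624034 + 0.12·0.198204 = -0.600250
x=2.060000, p=-0.600250: f=0.045740 → p ← -0.600250 + 0.12·0.045740 = -0.594761
x=2.180000, p=-0.594761: f=-0.080452 → p ← -0.594761 + 0.12·(-0.080452) = -0.604415
p(2.3) ≈ -0.6044

-0.6044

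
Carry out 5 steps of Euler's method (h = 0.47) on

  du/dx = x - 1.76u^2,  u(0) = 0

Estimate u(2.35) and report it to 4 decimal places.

Euler: u_{n+1} = u_n + h·f(x_n, u_n).
x=0.000000, u=0.000000: f=0.000000 → u ← 0.000000 + 0.47·0.000000 = 0.000000
x=0.470000, u=0.000000: f=0.470000 → u ← 0.000000 + 0.47·0.470000 = 0.220900
x=0.940000, u=0.220900: f=0.854118 → u ← 0.220900 + 0.47·0.854118 = 0.622335
x=1.410000, u=0.622335: f=0.728350 → u ← 0.622335 + 0.47·0.728350 = 0.964660
x=1.880000, u=0.964660: f=0.242200 → u ← 0.964660 + 0.47·0.242200 = 1.078494
u(2.35) ≈ 1.0785

1.0785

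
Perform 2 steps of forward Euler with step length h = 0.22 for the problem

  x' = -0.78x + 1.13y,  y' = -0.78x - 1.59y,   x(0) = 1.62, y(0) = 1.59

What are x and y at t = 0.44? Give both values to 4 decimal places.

1.6271, 0.1933

Euler on (x,y): x_{n+1} = x_n + h·x', y_{n+1} = y_n + h·y'.
0.000000: (1.620000, 1.590000); f=(0.533100, -3.791700) → (1.737282, 0.755826)
0.220000: (1.737282, 0.755826); f=(-0.500997, -2.556843) → (1.627063, 0.193320)
(x(0.44), y(0.44)) ≈ (1.6271, 0.1933)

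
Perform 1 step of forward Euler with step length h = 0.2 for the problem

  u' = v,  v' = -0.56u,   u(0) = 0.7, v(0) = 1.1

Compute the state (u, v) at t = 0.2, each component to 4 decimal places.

Euler on (u,v): u_{n+1} = u_n + h·u', v_{n+1} = v_n + h·v'.
0.000000: (0.700000, 1.100000); f=(1.100000, -0.392000) → (0.920000, 1.021600)
(u(0.2), v(0.2)) ≈ (0.9200, 1.0216)

0.9200, 1.0216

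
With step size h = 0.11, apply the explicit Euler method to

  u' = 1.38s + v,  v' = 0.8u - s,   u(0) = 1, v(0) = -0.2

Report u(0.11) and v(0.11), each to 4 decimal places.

Euler on (u,v): u_{n+1} = u_n + h·u', v_{n+1} = v_n + h·v'.
0.000000: (1.000000, -0.200000); f=(-0.200000, 0.800000) → (0.978000, -0.112000)
(u(0.11), v(0.11)) ≈ (0.9780, -0.1120)

0.9780, -0.1120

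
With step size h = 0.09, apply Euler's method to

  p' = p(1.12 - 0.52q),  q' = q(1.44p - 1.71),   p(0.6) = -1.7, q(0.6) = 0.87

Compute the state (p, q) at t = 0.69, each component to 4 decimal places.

Euler on (p,q): p_{n+1} = p_n + h·p', q_{n+1} = q_n + h·q'.
0.600000: (-1.700000, 0.870000); f=(-1.134920, -3.617460) → (-1.802143, 0.544429)
(p(0.69), q(0.69)) ≈ (-1.8021, 0.5444)

-1.8021, 0.5444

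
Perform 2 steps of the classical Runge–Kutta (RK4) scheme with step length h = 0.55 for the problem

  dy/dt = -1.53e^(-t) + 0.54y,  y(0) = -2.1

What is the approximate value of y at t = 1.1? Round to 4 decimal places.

RK4: k1 = f(t_n, y_n); k2 = f(t_n + h/2, y_n + (h/2)·k1); k3 = f(t_n + h/2, y_n + (h/2)·k2); k4 = f(t_n + h, y_n + h·k3); y_{n+1} = y_n + (h/6)·(k1 + 2k2 + 2k3 + k4).
t=0.000000, y=-2.100000:
  k1 = f(0.000000, -2.100000) = -2.664000
  k2 = f(0.275000, -2.832600) = -2.691749
  k3 = f(0.275000, -2.840231) = -2.695870
  k4 = f(0.550000, -3.582729) = -2.817407
  y ← -2.100000 + (0.55/6)·(k1 + 2k2 + 2k3 + k4) = -3.590193
t=0.550000, y=-3.590193:
  k1 = f(0.550000, -3.590193) = -2.821437
  k2 = f(0.825000, -4.366088) = -3.028187
  k3 = f(0.825000, -4.422944) = -3.058889
  k4 = f(1.100000, -5.272582) = -3.356487
  y ← -3.590193 + (0.55/6)·(k1 + 2k2 + 2k3 + k4) = -5.272466
y(1.1) ≈ -5.2725

-5.2725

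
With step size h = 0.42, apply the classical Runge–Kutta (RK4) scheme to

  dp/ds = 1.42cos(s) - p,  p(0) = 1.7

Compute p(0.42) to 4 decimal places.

RK4: k1 = f(s_n, p_n); k2 = f(s_n + h/2, p_n + (h/2)·k1); k3 = f(s_n + h/2, p_n + (h/2)·k2); k4 = f(s_n + h, p_n + h·k3); p_{n+1} = p_n + (h/6)·(k1 + 2k2 + 2k3 + k4).
s=0.000000, p=1.700000:
  k1 = f(0.000000, 1.700000) = -0.280000
  k2 = f(0.210000, 1.641200) = -0.252396
  k3 = f(0.210000, 1.646997) = -0.258193
  k4 = f(0.420000, 1.591559) = -0.294973
  p ← 1.700000 + (0.42/6)·(k1 + 2k2 + 2k3 + k4) = 1.588269
p(0.42) ≈ 1.5883

1.5883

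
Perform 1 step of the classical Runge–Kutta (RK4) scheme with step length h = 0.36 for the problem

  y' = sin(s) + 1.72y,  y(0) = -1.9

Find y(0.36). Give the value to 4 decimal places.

-3.4481

RK4: k1 = f(s_n, y_n); k2 = f(s_n + h/2, y_n + (h/2)·k1); k3 = f(s_n + h/2, y_n + (h/2)·k2); k4 = f(s_n + h, y_n + h·k3); y_{n+1} = y_n + (h/6)·(k1 + 2k2 + 2k3 + k4).
s=0.000000, y=-1.900000:
  k1 = f(0.000000, -1.900000) = -3.268000
  k2 = f(0.180000, -2.488240) = -4.100743
  k3 = f(0.180000, -2.638134) = -4.358561
  k4 = f(0.360000, -3.469082) = -5.614546
  y ← -1.900000 + (0.36/6)·(k1 + 2k2 + 2k3 + k4) = -3.448069
y(0.36) ≈ -3.4481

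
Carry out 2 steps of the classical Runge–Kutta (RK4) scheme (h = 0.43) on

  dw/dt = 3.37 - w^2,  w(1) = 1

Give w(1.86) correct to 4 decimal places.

RK4: k1 = f(t_n, w_n); k2 = f(t_n + h/2, w_n + (h/2)·k1); k3 = f(t_n + h/2, w_n + (h/2)·k2); k4 = f(t_n + h, w_n + h·k3); w_{n+1} = w_n + (h/6)·(k1 + 2k2 + 2k3 + k4).
t=1.000000, w=1.000000:
  k1 = f(1.000000, 1.000000) = 2.370000
  k2 = f(1.215000, 1.509550) = 1.091259
  k3 = f(1.215000, 1.234621) = 1.845712
  k4 = f(1.430000, 1.793656) = 0.152798
  w ← 1.000000 + (0.43/6)·(k1 + 2k2 + 2k3 + k4) = 1.601766
t=1.430000, w=1.601766:
  k1 = f(1.430000, 1.601766) = 0.804345
  k2 = f(1.645000, 1.774700) = 0.220438
  k3 = f(1.645000, 1.649161) = 0.650269
  k4 = f(1.860000, 1.881382) = -0.169599
  w ← 1.601766 + (0.43/6)·(k1 + 2k2 + 2k3 + k4) = 1.772058
w(1.86) ≈ 1.7721

1.7721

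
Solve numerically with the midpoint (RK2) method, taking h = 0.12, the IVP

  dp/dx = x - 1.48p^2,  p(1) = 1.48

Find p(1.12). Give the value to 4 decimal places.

Midpoint: k1 = f(x_n, p_n); k2 = f(x_n + h/2, p_n + (h/2)·k1); p_{n+1} = p_n + h·k2.
x=1.000000, p=1.480000:
  k1 = f(1.000000, 1.480000) = -2.241792
  k2 = f(1.060000, 1.345492) = -1.619318
  p ← 1.480000 + 0.12·(-1.619318) = 1.285682
p(1.12) ≈ 1.2857

1.2857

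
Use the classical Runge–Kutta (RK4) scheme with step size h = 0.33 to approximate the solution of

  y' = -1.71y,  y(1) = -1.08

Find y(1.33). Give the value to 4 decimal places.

RK4: k1 = f(t_n, y_n); k2 = f(t_n + h/2, y_n + (h/2)·k1); k3 = f(t_n + h/2, y_n + (h/2)·k2); k4 = f(t_n + h, y_n + h·k3); y_{n+1} = y_n + (h/6)·(k1 + 2k2 + 2k3 + k4).
t=1.000000, y=-1.080000:
  k1 = f(1.000000, -1.080000) = 1.846800
  k2 = f(1.165000, -0.775278) = 1.325725
  k3 = f(1.165000, -0.861255) = 1.472747
  k4 = f(1.330000, -0.593994) = 1.015729
  y ← -1.080000 + (0.33/6)·(k1 + 2k2 + 2k3 + k4) = -0.614729
y(1.33) ≈ -0.6147

-0.6147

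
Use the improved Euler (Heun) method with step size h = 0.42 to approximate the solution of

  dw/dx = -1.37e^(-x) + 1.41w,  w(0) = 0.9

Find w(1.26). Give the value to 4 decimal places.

Heun: k1 = f(x_n, w_n); k2 = f(x_n + h, w_n + h·k1); w_{n+1} = w_n + (h/2)·(k1 + k2).
x=0.000000, w=0.900000:
  k1 = f(0.000000, 0.900000) = -0.101000
  k2 = f(0.420000, 0.857580) = 0.309034
  w ← 0.900000 + (0.42/2)·(-0.101000 + 0.309034) = 0.943687
x=0.420000, w=0.943687:
  k1 = f(0.420000, 0.943687) = 0.430445
  k2 = f(0.840000, 1.124474) = 0.994065
  w ← 0.943687 + (0.42/2)·(0.430445 + 0.994065) = 1.242834
x=0.840000, w=1.242834:
  k1 = f(0.840000, 1.242834) = 1.160953
  k2 = f(1.260000, 1.730434) = 2.051306
  w ← 1.242834 + (0.42/2)·(1.160953 + 2.051306) = 1.917408
w(1.26) ≈ 1.9174

1.9174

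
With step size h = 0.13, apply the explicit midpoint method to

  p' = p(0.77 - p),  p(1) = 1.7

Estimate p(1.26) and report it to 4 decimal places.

1.3992

Midpoint: k1 = f(s_n, p_n); k2 = f(s_n + h/2, p_n + (h/2)·k1); p_{n+1} = p_n + h·k2.
s=1.000000, p=1.700000:
  k1 = f(1.000000, 1.700000) = -1.581000
  k2 = f(1.065000, 1.597235) = -1.321289
  p ← 1.700000 + 0.13·(-1.321289) = 1.528232
s=1.130000, p=1.528232:
  k1 = f(1.130000, 1.528232) = -1.158755
  k2 = f(1.195000, 1.452913) = -0.992214
  p ← 1.528232 + 0.13·(-0.992214) = 1.399245
p(1.26) ≈ 1.3992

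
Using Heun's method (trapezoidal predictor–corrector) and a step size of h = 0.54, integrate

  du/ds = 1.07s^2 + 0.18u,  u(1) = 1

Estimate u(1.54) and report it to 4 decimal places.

2.1041

Heun: k1 = f(s_n, u_n); k2 = f(s_n + h, u_n + h·k1); u_{n+1} = u_n + (h/2)·(k1 + k2).
s=1.000000, u=1.000000:
  k1 = f(1.000000, 1.000000) = 1.250000
  k2 = f(1.540000, 1.675000) = 2.839112
  u ← 1.000000 + (0.54/2)·(1.250000 + 2.839112) = 2.104060
u(1.54) ≈ 2.1041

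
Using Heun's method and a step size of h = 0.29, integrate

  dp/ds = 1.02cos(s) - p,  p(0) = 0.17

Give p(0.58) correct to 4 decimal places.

Heun: k1 = f(s_n, p_n); k2 = f(s_n + h, p_n + h·k1); p_{n+1} = p_n + (h/2)·(k1 + k2).
s=0.000000, p=0.170000:
  k1 = f(0.000000, 0.170000) = 0.850000
  k2 = f(0.290000, 0.416500) = 0.560909
  p ← 0.170000 + (0.29/2)·(0.850000 + 0.560909) = 0.374582
s=0.290000, p=0.374582:
  k1 = f(0.290000, 0.374582) = 0.602827
  k2 = f(0.580000, 0.549402) = 0.303790
  p ← 0.374582 + (0.29/2)·(0.602827 + 0.303790) = 0.506041
p(0.58) ≈ 0.5060

0.5060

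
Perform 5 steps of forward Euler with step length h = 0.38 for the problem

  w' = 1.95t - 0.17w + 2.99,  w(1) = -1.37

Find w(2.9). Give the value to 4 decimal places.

Euler: w_{n+1} = w_n + h·f(t_n, w_n).
t=1.000000, w=-1.370000: f=5.172900 → w ← -1.370000 + 0.38·5.172900 = 0.595702
t=1.380000, w=0.595702: f=5.579731 → w ← 0.595702 + 0.38·5.579731 = 2.716000
t=1.760000, w=2.716000: f=5.960280 → w ← 2.716000 + 0.38·5.960280 = 4.980906
t=2.140000, w=4.980906: f=6.316246 → w ← 4.980906 + 0.38·6.316246 = 7.381080
t=2.520000, w=7.381080: f=6.649216 → w ← 7.381080 + 0.38·6.649216 = 9.907782
w(2.9) ≈ 9.9078

9.9078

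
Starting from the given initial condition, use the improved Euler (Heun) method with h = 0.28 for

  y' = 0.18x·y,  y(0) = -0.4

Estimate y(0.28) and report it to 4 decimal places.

-0.4028

Heun: k1 = f(x_n, y_n); k2 = f(x_n + h, y_n + h·k1); y_{n+1} = y_n + (h/2)·(k1 + k2).
x=0.000000, y=-0.400000:
  k1 = f(0.000000, -0.400000) = 0.000000
  k2 = f(0.280000, -0.400000) = -0.020160
  y ← -0.400000 + (0.28/2)·(0.000000 + (-0.020160)) = -0.402822
y(0.28) ≈ -0.4028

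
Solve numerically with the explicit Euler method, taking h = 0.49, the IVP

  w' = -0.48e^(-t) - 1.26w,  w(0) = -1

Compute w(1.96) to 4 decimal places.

-0.1435

Euler: w_{n+1} = w_n + h·f(t_n, w_n).
t=0.000000, w=-1.000000: f=0.780000 → w ← -1.000000 + 0.49·0.780000 = -0.617800
t=0.490000, w=-0.617800: f=0.484367 → w ← -0.617800 + 0.49·0.484367 = -0.380460
t=0.980000, w=-0.380460: f=0.299230 → w ← -0.380460 + 0.49·0.299230 = -0.233837
t=1.470000, w=-0.233837: f=0.184271 → w ← -0.233837 + 0.49·0.184271 = -0.143545
w(1.96) ≈ -0.1435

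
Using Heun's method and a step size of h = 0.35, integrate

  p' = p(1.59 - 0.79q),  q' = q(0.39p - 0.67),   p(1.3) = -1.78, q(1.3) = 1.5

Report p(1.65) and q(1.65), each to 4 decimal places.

-2.2514, 0.9413

Heun on (p,q): k1 = f(x_n, state_n); k2 = f(x_n + h, state_n + h·k1); state_{n+1} = state_n + (h/2)·(k1 + k2).
1.300000: (-1.780000, 1.500000)
  k1 = (-0.720900, -2.046300)
  predictor → (-2.032315, 0.783795)
  k2 = (-1.972975, -1.146381)
  → (-2.251428, 0.941281)
(p(1.65), q(1.65)) ≈ (-2.2514, 0.9413)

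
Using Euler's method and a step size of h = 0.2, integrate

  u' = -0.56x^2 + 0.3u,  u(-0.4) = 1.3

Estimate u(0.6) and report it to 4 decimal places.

Euler: u_{n+1} = u_n + h·f(x_n, u_n).
x=-0.400000, u=1.300000: f=0.300400 → u ← 1.300000 + 0.2·0.300400 = 1.360080
x=-0.200000, u=1.360080: f=0.385624 → u ← 1.360080 + 0.2·0.385624 = 1.437205
x=0.000000, u=1.437205: f=0.431161 → u ← 1.437205 + 0.2·0.431161 = 1.523437
x=0.200000, u=1.523437: f=0.434631 → u ← 1.523437 + 0.2·0.434631 = 1.610363
x=0.400000, u=1.610363: f=0.393509 → u ← 1.610363 + 0.2·0.393509 = 1.689065
u(0.6) ≈ 1.6891

1.6891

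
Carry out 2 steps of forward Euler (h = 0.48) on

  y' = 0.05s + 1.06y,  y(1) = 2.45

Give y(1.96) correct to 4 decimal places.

5.6491

Euler: y_{n+1} = y_n + h·f(s_n, y_n).
s=1.000000, y=2.450000: f=2.647000 → y ← 2.450000 + 0.48·2.647000 = 3.720560
s=1.480000, y=3.720560: f=4.017794 → y ← 3.720560 + 0.48·4.017794 = 5.649101
y(1.96) ≈ 5.6491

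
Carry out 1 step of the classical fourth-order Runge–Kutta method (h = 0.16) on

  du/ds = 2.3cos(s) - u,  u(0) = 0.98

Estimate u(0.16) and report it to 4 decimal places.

RK4: k1 = f(s_n, u_n); k2 = f(s_n + h/2, u_n + (h/2)·k1); k3 = f(s_n + h/2, u_n + (h/2)·k2); k4 = f(s_n + h, u_n + h·k3); u_{n+1} = u_n + (h/6)·(k1 + 2k2 + 2k3 + k4).
s=0.000000, u=0.980000:
  k1 = f(0.000000, 0.980000) = 1.320000
  k2 = f(0.080000, 1.085600) = 1.207044
  k3 = f(0.080000, 1.076564) = 1.216080
  k4 = f(0.160000, 1.174573) = 1.096050
  u ← 0.980000 + (0.16/6)·(k1 + 2k2 + 2k3 + k4) = 1.173661
u(0.16) ≈ 1.1737

1.1737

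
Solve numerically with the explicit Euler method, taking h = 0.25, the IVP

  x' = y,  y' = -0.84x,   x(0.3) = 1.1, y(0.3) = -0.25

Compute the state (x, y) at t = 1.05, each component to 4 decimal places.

Euler on (x,y): x_{n+1} = x_n + h·x', y_{n+1} = y_n + h·y'.
0.300000: (1.100000, -0.250000); f=(-0.250000, -0.924000) → (1.037500, -0.481000)
0.550000: (1.037500, -0.481000); f=(-0.481000, -0.871500) → (0.917250, -0.698875)
0.800000: (0.917250, -0.698875); f=(-0.698875, -0.770490) → (0.742531, -0.891498)
(x(1.05), y(1.05)) ≈ (0.7425, -0.8915)

0.7425, -0.8915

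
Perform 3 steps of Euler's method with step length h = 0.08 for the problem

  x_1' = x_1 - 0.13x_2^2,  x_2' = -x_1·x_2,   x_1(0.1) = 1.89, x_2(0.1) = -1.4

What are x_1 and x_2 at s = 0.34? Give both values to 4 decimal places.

Euler on (x_1,x_2): x_1_{n+1} = x_1_n + h·x_1', x_2_{n+1} = x_2_n + h·x_2'.
0.100000: (1.890000, -1.400000); f=(1.635200, 2.646000) → (2.020816, -1.188320)
0.180000: (2.020816, -1.188320); f=(1.837242, 2.401376) → (2.167795, -0.996210)
0.260000: (2.167795, -0.996210); f=(2.038779, 2.159579) → (2.330898, -0.823444)
(x_1(0.34), x_2(0.34)) ≈ (2.3309, -0.8234)

2.3309, -0.8234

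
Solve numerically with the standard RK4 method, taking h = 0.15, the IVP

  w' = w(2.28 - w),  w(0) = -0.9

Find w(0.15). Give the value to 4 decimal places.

RK4: k1 = f(x_n, w_n); k2 = f(x_n + h/2, w_n + (h/2)·k1); k3 = f(x_n + h/2, w_n + (h/2)·k2); k4 = f(x_n + h, w_n + h·k3); w_{n+1} = w_n + (h/6)·(k1 + 2k2 + 2k3 + k4).
x=0.000000, w=-0.900000:
  k1 = f(0.000000, -0.900000) = -2.862000
  k2 = f(0.075000, -1.114650) = -3.783847
  k3 = f(0.075000, -1.183788) = -4.100393
  k4 = f(0.150000, -1.515059) = -5.749738
  w ← -0.900000 + (0.15/6)·(k1 + 2k2 + 2k3 + k4) = -1.509505
w(0.15) ≈ -1.5095

-1.5095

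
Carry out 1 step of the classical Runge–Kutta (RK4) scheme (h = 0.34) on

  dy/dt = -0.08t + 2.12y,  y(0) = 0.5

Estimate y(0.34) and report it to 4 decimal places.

RK4: k1 = f(t_n, y_n); k2 = f(t_n + h/2, y_n + (h/2)·k1); k3 = f(t_n + h/2, y_n + (h/2)·k2); k4 = f(t_n + h, y_n + h·k3); y_{n+1} = y_n + (h/6)·(k1 + 2k2 + 2k3 + k4).
t=0.000000, y=0.500000:
  k1 = f(0.000000, 0.500000) = 1.060000
  k2 = f(0.170000, 0.680200) = 1.428424
  k3 = f(0.170000, 0.742832) = 1.561204
  k4 = f(0.340000, 1.030809) = 2.158116
  y ← 0.500000 + (0.34/6)·(k1 + 2k2 + 2k3 + k4) = 1.021184
y(0.34) ≈ 1.0212

1.0212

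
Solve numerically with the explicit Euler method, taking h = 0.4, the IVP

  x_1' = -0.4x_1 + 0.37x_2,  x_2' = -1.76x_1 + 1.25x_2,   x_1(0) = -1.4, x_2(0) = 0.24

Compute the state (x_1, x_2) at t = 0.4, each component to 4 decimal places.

Euler on (x_1,x_2): x_1_{n+1} = x_1_n + h·x_1', x_2_{n+1} = x_2_n + h·x_2'.
0.000000: (-1.400000, 0.240000); f=(0.648800, 2.764000) → (-1.140480, 1.345600)
(x_1(0.4), x_2(0.4)) ≈ (-1.1405, 1.3456)

-1.1405, 1.3456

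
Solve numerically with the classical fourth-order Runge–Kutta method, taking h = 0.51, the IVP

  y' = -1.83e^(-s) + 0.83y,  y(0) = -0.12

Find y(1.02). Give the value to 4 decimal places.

-2.2512

RK4: k1 = f(s_n, y_n); k2 = f(s_n + h/2, y_n + (h/2)·k1); k3 = f(s_n + h/2, y_n + (h/2)·k2); k4 = f(s_n + h, y_n + h·k3); y_{n+1} = y_n + (h/6)·(k1 + 2k2 + 2k3 + k4).
s=0.000000, y=-0.120000:
  k1 = f(0.000000, -0.120000) = -1.929600
  k2 = f(0.255000, -0.612048) = -1.926097
  k3 = f(0.255000, -0.611155) = -1.925356
  k4 = f(0.510000, -1.101931) = -2.013510
  y ← -0.120000 + (0.51/6)·(k1 + 2k2 + 2k3 + k4) = -1.109911
s=0.510000, y=-1.109911:
  k1 = f(0.510000, -1.109911) = -2.020133
  k2 = f(0.765000, -1.625045) = -2.200349
  k3 = f(0.765000, -1.671000) = -2.238491
  k4 = f(1.020000, -2.251542) = -2.528668
  y ← -1.109911 + (0.51/6)·(k1 + 2k2 + 2k3 + k4) = -2.251162
y(1.02) ≈ -2.2512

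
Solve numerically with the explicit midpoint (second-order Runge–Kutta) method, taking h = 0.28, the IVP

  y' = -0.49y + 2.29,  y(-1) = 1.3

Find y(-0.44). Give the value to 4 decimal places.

Midpoint: k1 = f(x_n, y_n); k2 = f(x_n + h/2, y_n + (h/2)·k1); y_{n+1} = y_n + h·k2.
x=-1.000000, y=1.300000:
  k1 = f(-1.000000, 1.300000) = 1.653000
  k2 = f(-0.860000, 1.531420) = 1.539604
  y ← 1.300000 + 0.28·1.539604 = 1.731089
x=-0.720000, y=1.731089:
  k1 = f(-0.720000, 1.731089) = 1.441766
  k2 = f(-0.580000, 1.932936) = 1.342861
  y ← 1.731089 + 0.28·1.342861 = 2.107090
y(-0.44) ≈ 2.1071

2.1071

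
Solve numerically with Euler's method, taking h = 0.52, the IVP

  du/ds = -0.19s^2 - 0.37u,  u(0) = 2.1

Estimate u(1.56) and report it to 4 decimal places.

0.9777

Euler: u_{n+1} = u_n + h·f(s_n, u_n).
s=0.000000, u=2.100000: f=-0.777000 → u ← 2.100000 + 0.52·(-0.777000) = 1.695960
s=0.520000, u=1.695960: f=-0.678881 → u ← 1.695960 + 0.52·(-0.678881) = 1.342942
s=1.040000, u=1.342942: f=-0.702392 → u ← 1.342942 + 0.52·(-0.702392) = 0.977698
u(1.56) ≈ 0.9777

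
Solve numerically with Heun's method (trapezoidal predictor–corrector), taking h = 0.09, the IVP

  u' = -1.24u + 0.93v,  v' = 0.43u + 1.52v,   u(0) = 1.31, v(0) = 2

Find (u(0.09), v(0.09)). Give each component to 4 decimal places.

Heun on (u,v): k1 = f(x_n, state_n); k2 = f(x_n + h, state_n + h·k1); state_{n+1} = state_n + (h/2)·(k1 + k2).
0.000000: (1.310000, 2.000000)
  k1 = (0.235600, 3.603300)
  predictor → (1.331204, 2.324297)
  k2 = (0.510903, 4.105349)
  → (1.343593, 2.346889)
(u(0.09), v(0.09)) ≈ (1.3436, 2.3469)

1.3436, 2.3469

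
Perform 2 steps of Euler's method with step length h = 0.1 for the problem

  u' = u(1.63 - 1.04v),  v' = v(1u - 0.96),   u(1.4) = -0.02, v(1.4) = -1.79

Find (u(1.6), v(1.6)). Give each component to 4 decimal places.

Euler on (u,v): u_{n+1} = u_n + h·u', v_{n+1} = v_n + h·v'.
1.400000: (-0.020000, -1.790000); f=(-0.069832, 1.754200) → (-0.026983, -1.614580)
1.500000: (-0.026983, -1.614580); f=(-0.089292, 1.593563) → (-0.035912, -1.455224)
(u(1.6), v(1.6)) ≈ (-0.0359, -1.4552)

-0.0359, -1.4552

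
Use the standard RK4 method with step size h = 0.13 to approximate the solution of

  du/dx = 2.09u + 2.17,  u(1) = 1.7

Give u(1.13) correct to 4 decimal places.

2.5548

RK4: k1 = f(x_n, u_n); k2 = f(x_n + h/2, u_n + (h/2)·k1); k3 = f(x_n + h/2, u_n + (h/2)·k2); k4 = f(x_n + h, u_n + h·k3); u_{n+1} = u_n + (h/6)·(k1 + 2k2 + 2k3 + k4).
x=1.000000, u=1.700000:
  k1 = f(1.000000, 1.700000) = 5.723000
  k2 = f(1.065000, 2.071995) = 6.500470
  k3 = f(1.065000, 2.122531) = 6.606089
  k4 = f(1.130000, 2.558792) = 7.517874
  u ← 1.700000 + (0.13/6)·(k1 + 2k2 + 2k3 + k4) = 2.554836
u(1.13) ≈ 2.5548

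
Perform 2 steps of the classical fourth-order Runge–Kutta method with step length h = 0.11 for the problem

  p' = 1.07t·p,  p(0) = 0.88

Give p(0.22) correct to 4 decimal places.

RK4: k1 = f(t_n, p_n); k2 = f(t_n + h/2, p_n + (h/2)·k1); k3 = f(t_n + h/2, p_n + (h/2)·k2); k4 = f(t_n + h, p_n + h·k3); p_{n+1} = p_n + (h/6)·(k1 + 2k2 + 2k3 + k4).
t=0.000000, p=0.880000:
  k1 = f(0.000000, 0.880000) = 0.000000
  k2 = f(0.055000, 0.880000) = 0.051788
  k3 = f(0.055000, 0.882848) = 0.051956
  k4 = f(0.110000, 0.885715) = 0.104249
  p ← 0.880000 + (0.11/6)·(k1 + 2k2 + 2k3 + k4) = 0.885715
t=0.110000, p=0.885715:
  k1 = f(0.110000, 0.885715) = 0.104249
  k2 = f(0.165000, 0.891449) = 0.157385
  k3 = f(0.165000, 0.894371) = 0.157901
  k4 = f(0.220000, 0.903084) = 0.212586
  p ← 0.885715 + (0.11/6)·(k1 + 2k2 + 2k3 + k4) = 0.903084
p(0.22) ≈ 0.9031

0.9031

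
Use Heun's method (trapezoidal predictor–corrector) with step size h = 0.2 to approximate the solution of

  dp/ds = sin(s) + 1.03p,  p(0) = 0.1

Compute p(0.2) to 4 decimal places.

Heun: k1 = f(s_n, p_n); k2 = f(s_n + h, p_n + h·k1); p_{n+1} = p_n + (h/2)·(k1 + k2).
s=0.000000, p=0.100000:
  k1 = f(0.000000, 0.100000) = 0.103000
  k2 = f(0.200000, 0.120600) = 0.322887
  p ← 0.100000 + (0.2/2)·(0.103000 + 0.322887) = 0.142589
p(0.2) ≈ 0.1426

0.1426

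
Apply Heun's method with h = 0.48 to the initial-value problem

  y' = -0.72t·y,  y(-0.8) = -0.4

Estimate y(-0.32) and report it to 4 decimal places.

-0.4835

Heun: k1 = f(t_n, y_n); k2 = f(t_n + h, y_n + h·k1); y_{n+1} = y_n + (h/2)·(k1 + k2).
t=-0.800000, y=-0.400000:
  k1 = f(-0.800000, -0.400000) = -0.230400
  k2 = f(-0.320000, -0.510592) = -0.117640
  y ← -0.400000 + (0.48/2)·(-0.230400 + (-0.117640)) = -0.483530
y(-0.32) ≈ -0.4835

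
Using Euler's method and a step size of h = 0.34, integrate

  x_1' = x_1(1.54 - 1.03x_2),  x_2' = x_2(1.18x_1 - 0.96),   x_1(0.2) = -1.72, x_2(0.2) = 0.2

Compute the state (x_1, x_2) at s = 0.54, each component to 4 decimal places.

-2.5001, -0.0033

Euler on (x_1,x_2): x_1_{n+1} = x_1_n + h·x_1', x_2_{n+1} = x_2_n + h·x_2'.
0.200000: (-1.720000, 0.200000); f=(-2.294480, -0.597920) → (-2.500123, -0.003293)
(x_1(0.54), x_2(0.54)) ≈ (-2.5001, -0.0033)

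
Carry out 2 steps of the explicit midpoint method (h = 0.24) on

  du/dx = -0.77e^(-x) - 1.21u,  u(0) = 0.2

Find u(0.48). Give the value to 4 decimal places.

Midpoint: k1 = f(x_n, u_n); k2 = f(x_n + h/2, u_n + (h/2)·k1); u_{n+1} = u_n + h·k2.
x=0.000000, u=0.200000:
  k1 = f(0.000000, 0.200000) = -1.012000
  k2 = f(0.120000, 0.078560) = -0.777986
  u ← 0.200000 + 0.24·(-0.777986) = 0.013283
x=0.240000, u=0.013283:
  k1 = f(0.240000, 0.013283) = -0.621776
  k2 = f(0.360000, -0.061330) = -0.463002
  u ← 0.013283 + 0.24·(-0.463002) = -0.097837
u(0.48) ≈ -0.0978

-0.0978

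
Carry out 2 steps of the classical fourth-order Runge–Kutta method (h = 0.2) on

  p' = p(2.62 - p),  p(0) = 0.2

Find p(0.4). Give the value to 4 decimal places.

RK4: k1 = f(x_n, p_n); k2 = f(x_n + h/2, p_n + (h/2)·k1); k3 = f(x_n + h/2, p_n + (h/2)·k2); k4 = f(x_n + h, p_n + h·k3); p_{n+1} = p_n + (h/6)·(k1 + 2k2 + 2k3 + k4).
x=0.000000, p=0.200000:
  k1 = f(0.000000, 0.200000) = 0.484000
  k2 = f(0.100000, 0.248400) = 0.589105
  k3 = f(0.100000, 0.258911) = 0.611311
  k4 = f(0.200000, 0.322262) = 0.740474
  p ← 0.200000 + (0.2/6)·(k1 + 2k2 + 2k3 + k4) = 0.320844
x=0.200000, p=0.320844:
  k1 = f(0.200000, 0.320844) = 0.737670
  k2 = f(0.300000, 0.394611) = 0.878162
  k3 = f(0.300000, 0.408660) = 0.903686
  k4 = f(0.400000, 0.501581) = 1.062558
  p ← 0.320844 + (0.2/6)·(k1 + 2k2 + 2k3 + k4) = 0.499641
p(0.4) ≈ 0.4996

0.4996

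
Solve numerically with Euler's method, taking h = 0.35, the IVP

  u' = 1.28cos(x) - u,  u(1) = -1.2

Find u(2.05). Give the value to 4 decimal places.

Euler: u_{n+1} = u_n + h·f(x_n, u_n).
x=1.000000, u=-1.200000: f=1.891587 → u ← -1.200000 + 0.35·1.891587 = -0.537945
x=1.350000, u=-0.537945: f=0.818273 → u ← -0.537945 + 0.35·0.818273 = -0.251549
x=1.700000, u=-0.251549: f=0.086628 → u ← -0.251549 + 0.35·0.086628 = -0.221229
u(2.05) ≈ -0.2212

-0.2212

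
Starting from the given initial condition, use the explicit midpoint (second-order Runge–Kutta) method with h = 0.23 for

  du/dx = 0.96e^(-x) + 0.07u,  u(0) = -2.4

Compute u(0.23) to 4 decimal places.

Midpoint: k1 = f(x_n, u_n); k2 = f(x_n + h/2, u_n + (h/2)·k1); u_{n+1} = u_n + h·k2.
x=0.000000, u=-2.400000:
  k1 = f(0.000000, -2.400000) = 0.792000
  k2 = f(0.115000, -2.308920) = 0.694087
  u ← -2.400000 + 0.23·0.694087 = -2.240360
u(0.23) ≈ -2.2404

-2.2404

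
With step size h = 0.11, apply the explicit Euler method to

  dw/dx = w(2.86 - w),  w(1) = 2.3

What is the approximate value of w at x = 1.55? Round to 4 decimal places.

Euler: w_{n+1} = w_n + h·f(x_n, w_n).
x=1.000000, w=2.300000: f=1.288000 → w ← 2.300000 + 0.11·1.288000 = 2.441680
x=1.110000, w=2.441680: f=1.021404 → w ← 2.441680 + 0.11·1.021404 = 2.554034
x=1.220000, w=2.554034: f=0.781447 → w ← 2.554034 + 0.11·0.781447 = 2.639994
x=1.330000, w=2.639994: f=0.580816 → w ← 2.639994 + 0.11·0.580816 = 2.703883
x=1.440000, w=2.703883: f=0.422121 → w ← 2.703883 + 0.11·0.422121 = 2.750317
w(1.55) ≈ 2.7503

2.7503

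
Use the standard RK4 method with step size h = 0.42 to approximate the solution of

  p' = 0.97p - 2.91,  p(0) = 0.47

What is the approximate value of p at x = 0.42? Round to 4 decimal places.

-0.8021

RK4: k1 = f(x_n, p_n); k2 = f(x_n + h/2, p_n + (h/2)·k1); k3 = f(x_n + h/2, p_n + (h/2)·k2); k4 = f(x_n + h, p_n + h·k3); p_{n+1} = p_n + (h/6)·(k1 + 2k2 + 2k3 + k4).
x=0.000000, p=0.470000:
  k1 = f(0.000000, 0.470000) = -2.454100
  k2 = f(0.210000, -0.045361) = -2.954000
  k3 = f(0.210000, -0.150340) = -3.055830
  k4 = f(0.420000, -0.813449) = -3.699045
  p ← 0.470000 + (0.42/6)·(k1 + 2k2 + 2k3 + k4) = -0.802096
p(0.42) ≈ -0.8021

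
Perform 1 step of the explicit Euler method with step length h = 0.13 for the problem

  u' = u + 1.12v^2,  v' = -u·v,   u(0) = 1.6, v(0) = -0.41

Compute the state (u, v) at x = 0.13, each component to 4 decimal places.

Euler on (u,v): u_{n+1} = u_n + h·u', v_{n+1} = v_n + h·v'.
0.000000: (1.600000, -0.410000); f=(1.788272, 0.656000) → (1.832475, -0.324720)
(u(0.13), v(0.13)) ≈ (1.8325, -0.3247)

1.8325, -0.3247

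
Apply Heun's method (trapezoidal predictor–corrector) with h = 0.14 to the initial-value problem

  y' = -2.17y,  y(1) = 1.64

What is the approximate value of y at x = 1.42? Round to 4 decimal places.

Heun: k1 = f(x_n, y_n); k2 = f(x_n + h, y_n + h·k1); y_{n+1} = y_n + (h/2)·(k1 + k2).
x=1.000000, y=1.640000:
  k1 = f(1.000000, 1.640000) = -3.558800
  k2 = f(1.140000, 1.141768) = -2.477637
  y ← 1.640000 + (0.14/2)·(-3.558800 + (-2.477637)) = 1.217449
x=1.140000, y=1.217449:
  k1 = f(1.140000, 1.217449) = -2.641865
  k2 = f(1.280000, 0.847588) = -1.839267
  y ← 1.217449 + (0.14/2)·(-2.641865 + (-1.839267)) = 0.903770
x=1.280000, y=0.903770:
  k1 = f(1.280000, 0.903770) = -1.961181
  k2 = f(1.420000, 0.629205) = -1.365374
  y ← 0.903770 + (0.14/2)·(-1.961181 + (-1.365374)) = 0.670911
y(1.42) ≈ 0.6709

0.6709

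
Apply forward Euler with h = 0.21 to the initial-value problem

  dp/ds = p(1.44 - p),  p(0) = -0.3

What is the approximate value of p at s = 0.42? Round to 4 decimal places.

-0.5687

Euler: p_{n+1} = p_n + h·f(s_n, p_n).
s=0.000000, p=-0.300000: f=-0.522000 → p ← -0.300000 + 0.21·(-0.522000) = -0.409620
s=0.210000, p=-0.409620: f=-0.757641 → p ← -0.409620 + 0.21·(-0.757641) = -0.568725
p(0.42) ≈ -0.5687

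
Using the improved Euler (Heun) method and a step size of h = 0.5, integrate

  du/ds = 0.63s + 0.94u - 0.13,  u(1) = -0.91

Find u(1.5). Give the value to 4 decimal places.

Heun: k1 = f(s_n, u_n); k2 = f(s_n + h, u_n + h·k1); u_{n+1} = u_n + (h/2)·(k1 + k2).
s=1.000000, u=-0.910000:
  k1 = f(1.000000, -0.910000) = -0.355400
  k2 = f(1.500000, -1.087700) = -0.207438
  u ← -0.910000 + (0.5/2)·(-0.355400 + (-0.207438)) = -1.050709
u(1.5) ≈ -1.0507

-1.0507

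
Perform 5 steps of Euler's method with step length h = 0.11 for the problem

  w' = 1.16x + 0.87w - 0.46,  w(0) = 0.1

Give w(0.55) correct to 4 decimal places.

0.0061

Euler: w_{n+1} = w_n + h·f(x_n, w_n).
x=0.000000, w=0.100000: f=-0.373000 → w ← 0.100000 + 0.11·(-0.373000) = 0.058970
x=0.110000, w=0.058970: f=-0.281096 → w ← 0.058970 + 0.11·(-0.281096) = 0.028049
x=0.220000, w=0.028049: f=-0.180397 → w ← 0.028049 + 0.11·(-0.180397) = 0.008206
x=0.330000, w=0.008206: f=-0.070061 → w ← 0.008206 + 0.11·(-0.070061) = 0.000499
x=0.440000, w=0.000499: f=0.050834 → w ← 0.000499 + 0.11·0.050834 = 0.006091
w(0.55) ≈ 0.0061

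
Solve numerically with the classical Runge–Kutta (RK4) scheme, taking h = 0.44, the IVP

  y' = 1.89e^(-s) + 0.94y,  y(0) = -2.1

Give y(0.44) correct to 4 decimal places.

-2.3296

RK4: k1 = f(s_n, y_n); k2 = f(s_n + h/2, y_n + (h/2)·k1); k3 = f(s_n + h/2, y_n + (h/2)·k2); k4 = f(s_n + h, y_n + h·k3); y_{n+1} = y_n + (h/6)·(k1 + 2k2 + 2k3 + k4).
s=0.000000, y=-2.100000:
  k1 = f(0.000000, -2.100000) = -0.084000
  k2 = f(0.220000, -2.118480) = -0.474611
  k3 = f(0.220000, -2.204414) = -0.555389
  k4 = f(0.440000, -2.344371) = -0.986480
  y ← -2.100000 + (0.44/6)·(k1 + 2k2 + 2k3 + k4) = -2.329568
y(0.44) ≈ -2.3296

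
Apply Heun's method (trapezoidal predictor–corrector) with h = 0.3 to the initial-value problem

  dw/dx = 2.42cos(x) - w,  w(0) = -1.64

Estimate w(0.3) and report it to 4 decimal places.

-0.6209

Heun: k1 = f(x_n, w_n); k2 = f(x_n + h, w_n + h·k1); w_{n+1} = w_n + (h/2)·(k1 + k2).
x=0.000000, w=-1.640000:
  k1 = f(0.000000, -1.640000) = 4.060000
  k2 = f(0.300000, -0.422000) = 2.733914
  w ← -1.640000 + (0.3/2)·(4.060000 + 2.733914) = -0.620913
w(0.3) ≈ -0.6209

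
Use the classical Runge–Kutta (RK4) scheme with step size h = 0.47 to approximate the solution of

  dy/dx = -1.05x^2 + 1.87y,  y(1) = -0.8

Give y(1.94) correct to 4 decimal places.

-9.5921

RK4: k1 = f(x_n, y_n); k2 = f(x_n + h/2, y_n + (h/2)·k1); k3 = f(x_n + h/2, y_n + (h/2)·k2); k4 = f(x_n + h, y_n + h·k3); y_{n+1} = y_n + (h/6)·(k1 + 2k2 + 2k3 + k4).
x=1.000000, y=-0.800000:
  k1 = f(1.000000, -0.800000) = -2.546000
  k2 = f(1.235000, -1.398310) = -4.216326
  k3 = f(1.235000, -1.790837) = -4.950351
  k4 = f(1.470000, -3.126665) = -8.115808
  y ← -0.800000 + (0.47/6)·(k1 + 2k2 + 2k3 + k4) = -3.071288
x=1.470000, y=-3.071288:
  k1 = f(1.470000, -3.071288) = -8.012253
  k2 = f(1.705000, -4.954167) = -12.316669
  k3 = f(1.705000, -5.965705) = -14.208244
  k4 = f(1.940000, -9.749162) = -22.182714
  y ← -3.071288 + (0.47/6)·(k1 + 2k2 + 2k3 + k4) = -9.592130
y(1.94) ≈ -9.5921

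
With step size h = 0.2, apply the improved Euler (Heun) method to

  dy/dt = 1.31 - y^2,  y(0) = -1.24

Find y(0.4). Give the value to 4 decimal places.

-1.3913

Heun: k1 = f(t_n, y_n); k2 = f(t_n + h, y_n + h·k1); y_{n+1} = y_n + (h/2)·(k1 + k2).
t=0.000000, y=-1.240000:
  k1 = f(0.000000, -1.240000) = -0.227600
  k2 = f(0.200000, -1.285520) = -0.342562
  y ← -1.240000 + (0.2/2)·(-0.227600 + (-0.342562)) = -1.297016
t=0.200000, y=-1.297016:
  k1 = f(0.200000, -1.297016) = -0.372251
  k2 = f(0.400000, -1.371466) = -0.570920
  y ← -1.297016 + (0.2/2)·(-0.372251 + (-0.570920)) = -1.391333
y(0.4) ≈ -1.3913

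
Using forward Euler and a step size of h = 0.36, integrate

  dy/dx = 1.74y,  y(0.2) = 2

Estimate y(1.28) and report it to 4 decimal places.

8.6042

Euler: y_{n+1} = y_n + h·f(x_n, y_n).
x=0.200000, y=2.000000: f=3.480000 → y ← 2.000000 + 0.36·3.480000 = 3.252800
x=0.560000, y=3.252800: f=5.659872 → y ← 3.252800 + 0.36·5.659872 = 5.290354
x=0.920000, y=5.290354: f=9.205216 → y ← 5.290354 + 0.36·9.205216 = 8.604232
y(1.28) ≈ 8.6042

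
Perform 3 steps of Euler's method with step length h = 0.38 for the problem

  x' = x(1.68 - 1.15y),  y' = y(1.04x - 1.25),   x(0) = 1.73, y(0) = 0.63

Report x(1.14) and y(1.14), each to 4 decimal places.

3.5517, 1.9324

Euler on (x,y): x_{n+1} = x_n + h·x', y_{n+1} = y_n + h·y'.
0.000000: (1.730000, 0.630000); f=(1.653015, 0.345996) → (2.358146, 0.761478)
0.380000: (2.358146, 0.761478); f=(1.896656, 0.915656) → (3.078875, 1.109428)
0.760000: (3.078875, 1.109428); f=(1.244352, 2.165636) → (3.551729, 1.932370)
(x(1.14), y(1.14)) ≈ (3.5517, 1.9324)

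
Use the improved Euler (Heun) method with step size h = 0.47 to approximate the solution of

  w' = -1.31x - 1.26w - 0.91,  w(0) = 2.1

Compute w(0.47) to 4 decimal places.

0.7789

Heun: k1 = f(x_n, w_n); k2 = f(x_n + h, w_n + h·k1); w_{n+1} = w_n + (h/2)·(k1 + k2).
x=0.000000, w=2.100000:
  k1 = f(0.000000, 2.100000) = -3.556000
  k2 = f(0.470000, 0.428680) = -2.065837
  w ← 2.100000 + (0.47/2)·(-3.556000 + (-2.065837)) = 0.778868
w(0.47) ≈ 0.7789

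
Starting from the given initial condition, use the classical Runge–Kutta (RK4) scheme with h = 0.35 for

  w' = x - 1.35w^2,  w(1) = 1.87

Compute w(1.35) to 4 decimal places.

1.2430

RK4: k1 = f(x_n, w_n); k2 = f(x_n + h/2, w_n + (h/2)·k1); k3 = f(x_n + h/2, w_n + (h/2)·k2); k4 = f(x_n + h, w_n + h·k3); w_{n+1} = w_n + (h/6)·(k1 + 2k2 + 2k3 + k4).
x=1.000000, w=1.870000:
  k1 = f(1.000000, 1.870000) = -3.720815
  k2 = f(1.175000, 1.218857) = -0.830578
  k3 = f(1.175000, 1.724649) = -2.840458
  k4 = f(1.350000, 0.875840) = 0.314422
  w ← 1.870000 + (0.35/6)·(k1 + 2k2 + 2k3 + k4) = 1.243006
w(1.35) ≈ 1.2430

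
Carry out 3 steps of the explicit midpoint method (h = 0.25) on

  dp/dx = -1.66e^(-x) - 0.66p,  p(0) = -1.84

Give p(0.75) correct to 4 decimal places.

-1.7843

Midpoint: k1 = f(x_n, p_n); k2 = f(x_n + h/2, p_n + (h/2)·k1); p_{n+1} = p_n + h·k2.
x=0.000000, p=-1.840000:
  k1 = f(0.000000, -1.840000) = -0.445600
  k2 = f(0.125000, -1.895700) = -0.213783
  p ← -1.840000 + 0.25·(-0.213783) = -1.893446
x=0.250000, p=-1.893446:
  k1 = f(0.250000, -1.893446) = -0.043135
  k2 = f(0.375000, -1.898838) = 0.112333
  p ← -1.893446 + 0.25·0.112333 = -1.865363
x=0.500000, p=-1.865363:
  k1 = f(0.500000, -1.865363) = 0.224298
  k2 = f(0.625000, -1.837325) = 0.324101
  p ← -1.865363 + 0.25·0.324101 = -1.784337
p(0.75) ≈ -1.7843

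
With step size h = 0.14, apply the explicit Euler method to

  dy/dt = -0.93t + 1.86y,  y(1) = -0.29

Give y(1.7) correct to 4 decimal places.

Euler: y_{n+1} = y_n + h·f(t_n, y_n).
t=1.000000, y=-0.290000: f=-1.469400 → y ← -0.290000 + 0.14·(-1.469400) = -0.495716
t=1.140000, y=-0.495716: f=-1.982232 → y ← -0.495716 + 0.14·(-1.982232) = -0.773228
t=1.280000, y=-0.773228: f=-2.628605 → y ← -0.773228 + 0.14·(-2.628605) = -1.141233
t=1.420000, y=-1.141233: f=-3.443294 → y ← -1.141233 + 0.14·(-3.443294) = -1.623294
t=1.560000, y=-1.623294: f=-4.470127 → y ← -1.623294 + 0.14·(-4.470127) = -2.249112
y(1.7) ≈ -2.2491

-2.2491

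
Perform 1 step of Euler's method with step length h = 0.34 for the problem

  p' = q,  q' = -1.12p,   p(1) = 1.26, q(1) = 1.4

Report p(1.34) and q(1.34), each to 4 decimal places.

1.7360, 0.9202

Euler on (p,q): p_{n+1} = p_n + h·p', q_{n+1} = q_n + h·q'.
1.000000: (1.260000, 1.400000); f=(1.400000, -1.411200) → (1.736000, 0.920192)
(p(1.34), q(1.34)) ≈ (1.7360, 0.9202)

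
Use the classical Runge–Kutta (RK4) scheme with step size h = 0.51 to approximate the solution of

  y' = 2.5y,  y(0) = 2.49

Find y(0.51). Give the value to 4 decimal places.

RK4: k1 = f(x_n, y_n); k2 = f(x_n + h/2, y_n + (h/2)·k1); k3 = f(x_n + h/2, y_n + (h/2)·k2); k4 = f(x_n + h, y_n + h·k3); y_{n+1} = y_n + (h/6)·(k1 + 2k2 + 2k3 + k4).
x=0.000000, y=2.490000:
  k1 = f(0.000000, 2.490000) = 6.225000
  k2 = f(0.255000, 4.077375) = 10.193437
  k3 = f(0.255000, 5.089327) = 12.723316
  k4 = f(0.510000, 8.978891) = 22.447228
  y ← 2.490000 + (0.51/6)·(k1 + 2k2 + 2k3 + k4) = 8.822988
y(0.51) ≈ 8.8230

8.8230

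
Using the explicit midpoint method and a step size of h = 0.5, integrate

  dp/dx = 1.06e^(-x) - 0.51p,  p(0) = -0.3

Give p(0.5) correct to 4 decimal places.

Midpoint: k1 = f(x_n, p_n); k2 = f(x_n + h/2, p_n + (h/2)·k1); p_{n+1} = p_n + h·k2.
x=0.000000, p=-0.300000:
  k1 = f(0.000000, -0.300000) = 1.213000
  k2 = f(0.250000, 0.003250) = 0.823871
  p ← -0.300000 + 0.5·0.823871 = 0.111936
p(0.5) ≈ 0.1119

0.1119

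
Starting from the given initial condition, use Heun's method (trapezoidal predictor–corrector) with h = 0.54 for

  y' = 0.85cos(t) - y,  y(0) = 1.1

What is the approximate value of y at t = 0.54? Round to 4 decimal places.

Heun: k1 = f(t_n, y_n); k2 = f(t_n + h, y_n + h·k1); y_{n+1} = y_n + (h/2)·(k1 + k2).
t=0.000000, y=1.100000:
  k1 = f(0.000000, 1.100000) = -0.250000
  k2 = f(0.540000, 0.965000) = -0.235948
  y ← 1.100000 + (0.54/2)·(-0.250000 + (-0.235948)) = 0.968794
y(0.54) ≈ 0.9688

0.9688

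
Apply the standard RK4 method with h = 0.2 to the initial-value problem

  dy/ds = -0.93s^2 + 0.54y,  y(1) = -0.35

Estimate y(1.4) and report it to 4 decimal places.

RK4: k1 = f(s_n, y_n); k2 = f(s_n + h/2, y_n + (h/2)·k1); k3 = f(s_n + h/2, y_n + (h/2)·k2); k4 = f(s_n + h, y_n + h·k3); y_{n+1} = y_n + (h/6)·(k1 + 2k2 + 2k3 + k4).
s=1.000000, y=-0.350000:
  k1 = f(1.000000, -0.350000) = -1.119000
  k2 = f(1.100000, -0.461900) = -1.374726
  k3 = f(1.100000, -0.487473) = -1.388535
  k4 = f(1.200000, -0.627707) = -1.678162
  y ← -0.350000 + (0.2/6)·(k1 + 2k2 + 2k3 + k4) = -0.627456
s=1.200000, y=-0.627456:
  k1 = f(1.200000, -0.627456) = -1.678026
  k2 = f(1.300000, -0.795259) = -2.001140
  k3 = f(1.300000, -0.827570) = -2.018588
  k4 = f(1.400000, -1.031174) = -2.379634
  y ← -0.627456 + (0.2/6)·(k1 + 2k2 + 2k3 + k4) = -1.030693
y(1.4) ≈ -1.0307

-1.0307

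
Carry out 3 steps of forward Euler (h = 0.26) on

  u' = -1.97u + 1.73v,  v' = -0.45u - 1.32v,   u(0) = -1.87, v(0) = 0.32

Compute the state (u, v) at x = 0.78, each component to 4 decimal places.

Euler on (u,v): u_{n+1} = u_n + h·u', v_{n+1} = v_n + h·v'.
0.000000: (-1.870000, 0.320000); f=(4.237500, 0.419100) → (-0.768250, 0.428966)
0.260000: (-0.768250, 0.428966); f=(2.255564, -0.220523) → (-0.181803, 0.371630)
0.520000: (-0.181803, 0.371630); f=(1.001073, -0.408740) → (0.078476, 0.265358)
(u(0.78), v(0.78)) ≈ (0.0785, 0.2654)

0.0785, 0.2654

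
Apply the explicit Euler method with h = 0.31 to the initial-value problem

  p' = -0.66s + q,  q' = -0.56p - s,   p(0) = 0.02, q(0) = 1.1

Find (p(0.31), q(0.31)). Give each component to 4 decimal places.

0.3610, 1.0965

Euler on (p,q): p_{n+1} = p_n + h·p', q_{n+1} = q_n + h·q'.
0.000000: (0.020000, 1.100000); f=(1.100000, -0.011200) → (0.361000, 1.096528)
(p(0.31), q(0.31)) ≈ (0.3610, 1.0965)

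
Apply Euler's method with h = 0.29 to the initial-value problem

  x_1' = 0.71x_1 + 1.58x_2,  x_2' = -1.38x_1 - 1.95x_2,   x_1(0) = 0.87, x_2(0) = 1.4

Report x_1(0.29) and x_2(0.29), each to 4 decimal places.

Euler on (x_1,x_2): x_1_{n+1} = x_1_n + h·x_1', x_2_{n+1} = x_2_n + h·x_2'.
0.000000: (0.870000, 1.400000); f=(2.829700, -3.930600) → (1.690613, 0.260126)
(x_1(0.29), x_2(0.29)) ≈ (1.6906, 0.2601)

1.6906, 0.2601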